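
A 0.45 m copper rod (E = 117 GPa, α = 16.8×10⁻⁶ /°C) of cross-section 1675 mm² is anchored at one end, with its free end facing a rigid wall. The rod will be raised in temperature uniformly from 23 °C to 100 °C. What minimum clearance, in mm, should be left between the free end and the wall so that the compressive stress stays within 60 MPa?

Free expansion if unrestrained: δ_free = αΔT L = 16.8×10⁻⁶ × 77 × 450 = 0.5821 mm.
At the allowable stress the elastic shortening the wall may impose is σL/E = 60 × 450 / (117×10³) = 0.2308 mm.
So the gap has to take up the difference, g_min = δ_free − σL/E = 0.5821 − 0.2308 = 0.3514 mm.

g ≈ 0.351 mm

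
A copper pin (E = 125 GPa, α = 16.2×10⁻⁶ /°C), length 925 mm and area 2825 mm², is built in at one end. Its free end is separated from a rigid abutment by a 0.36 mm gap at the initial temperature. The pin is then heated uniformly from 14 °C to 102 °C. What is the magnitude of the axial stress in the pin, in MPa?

If the wall were absent the pin would grow by αΔT L = 16.2×10⁻⁶ × 88 × 925 = 1.319 mm.
This exceeds the 0.36 mm gap, so the wall pushes back. The portion of expansion that must be recovered elastically is δ_free − gap = 1.319 − 0.36 = 0.9587 mm.
Compatibility: PL/(AE) = 0.9587 mm, so σ = P/A = E × (0.9587/925) = 129.6 MPa.

σ ≈ 130 MPa (compressive)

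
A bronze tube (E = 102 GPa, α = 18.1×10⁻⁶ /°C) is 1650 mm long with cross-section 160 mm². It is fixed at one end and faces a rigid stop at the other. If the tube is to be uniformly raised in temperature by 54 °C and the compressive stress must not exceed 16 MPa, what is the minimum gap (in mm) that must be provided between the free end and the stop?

Free expansion if unrestrained: δ_free = αΔT L = 18.1×10⁻⁶ × 54 × 1650 = 1.613 mm.
A stress of 16 MPa corresponds to the wall pushing the tube back by σL/E = 16×1650/(102×10³) = 0.2588 mm.
So the gap has to take up the difference, g_min = δ_free − σL/E = 1.613 − 0.2588 = 1.354 mm.

g ≈ 1.35 mm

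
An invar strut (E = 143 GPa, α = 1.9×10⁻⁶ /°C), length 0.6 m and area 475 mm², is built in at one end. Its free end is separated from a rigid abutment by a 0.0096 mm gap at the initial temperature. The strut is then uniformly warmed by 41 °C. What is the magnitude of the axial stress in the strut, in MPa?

σ ≈ 8.85 MPa (compressive)

If the wall were absent the strut would grow by αΔT L = 1.9×10⁻⁶ × 41 × 600 = 0.04674 mm.
The gap closes (δ_free > 0.0096 mm) and the wall then resists a further 0.04674 − 0.0096 = 0.03714 mm of expansion.
That suppressed elongation corresponds to σ = E·Δ/L = 143×10³ × 0.03714/600 = 8.852 MPa.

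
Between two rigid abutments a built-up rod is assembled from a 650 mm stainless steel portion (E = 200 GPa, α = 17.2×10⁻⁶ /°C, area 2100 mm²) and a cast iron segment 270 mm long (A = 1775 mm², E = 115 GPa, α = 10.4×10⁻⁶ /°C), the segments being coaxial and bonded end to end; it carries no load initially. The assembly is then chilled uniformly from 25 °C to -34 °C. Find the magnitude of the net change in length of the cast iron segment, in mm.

With the walls removed the bar would change length by δ_free = Σ αᵢΔT Lᵢ = 17.2×10⁻⁶×59×650 + 10.4×10⁻⁶×59×270 = 0.8253 mm.
The rigid supports impose zero overall length change; the single axial force P common to all segments must satisfy P Σ Lᵢ/(AᵢEᵢ) = δ_free.
Σ Lᵢ/(AᵢEᵢ) = 650/(2100×200×10³) + 270/(1775×115×10³) = 2.87×10⁻⁶ mm/N.
So P = 0.8253 / 2.87×10⁻⁶ = 287.5 kN, tensile.
For the cast iron segment, free thermal change = 10.4×10⁻⁶×59×270 = 0.1657 mm and elastic change from P = 287500×270/(1775×115×10³) = 0.3803 mm; these oppose, so the net change is 0.215 mm (segment lengthens).

|ΔL| ≈ 0.215 mm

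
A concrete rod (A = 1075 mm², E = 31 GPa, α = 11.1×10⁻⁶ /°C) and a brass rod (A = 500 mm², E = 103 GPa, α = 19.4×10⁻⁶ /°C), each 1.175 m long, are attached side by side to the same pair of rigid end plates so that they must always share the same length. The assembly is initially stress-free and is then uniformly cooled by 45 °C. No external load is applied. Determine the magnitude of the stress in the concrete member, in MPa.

σ ≈ 7.03 MPa (compressive)

Equilibrium of a rigid end plate with no external load gives equal and opposite internal forces ±P in the two members. Since α_{brass} > α_{concrete}, cooling drives the brass into tension and the concrete into compression.
Compatibility of the two members (thermal + elastic change equal): (α₁ − α₂)ΔT = P·[1/(A₁E₁) + 1/(A₂E₂)].
|α₁ − α₂|·ΔT = 8.3×10⁻⁶ × 45 = 0.0003735.
1/(A₁E₁) + 1/(A₂E₂) = 1/(1075×31×10³) + 1/(500×103×10³) = 4.942×10⁻⁸ N⁻¹.
P = 0.0003735 / 4.942×10⁻⁸ = 7557 N = 7.557 kN.
σ_{concrete} = P/A₁ = 7557/1075 = 7.03 MPa, compressive.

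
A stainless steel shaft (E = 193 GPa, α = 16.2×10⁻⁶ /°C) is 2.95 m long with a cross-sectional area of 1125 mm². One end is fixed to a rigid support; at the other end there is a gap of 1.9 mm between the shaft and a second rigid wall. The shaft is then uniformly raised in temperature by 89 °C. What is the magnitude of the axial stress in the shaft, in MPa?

If the wall were absent the shaft would grow by αΔT L = 16.2×10⁻⁶ × 89 × 2950 = 4.253 mm.
This exceeds the 1.9 mm gap, so the wall pushes back. The portion of expansion that must be recovered elastically is δ_free − gap = 4.253 − 1.9 = 2.353 mm.
That suppressed elongation corresponds to σ = E·Δ/L = 193×10³ × 2.353/2950 = 154 MPa.

σ ≈ 154 MPa (compressive)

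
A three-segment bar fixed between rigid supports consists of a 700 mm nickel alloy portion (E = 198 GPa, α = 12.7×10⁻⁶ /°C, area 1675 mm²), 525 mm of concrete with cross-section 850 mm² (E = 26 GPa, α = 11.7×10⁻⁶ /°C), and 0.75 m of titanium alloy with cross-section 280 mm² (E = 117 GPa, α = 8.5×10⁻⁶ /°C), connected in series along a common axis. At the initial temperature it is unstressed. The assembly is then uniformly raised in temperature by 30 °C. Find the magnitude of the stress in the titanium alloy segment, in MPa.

With the walls removed the bar would change length by δ_free = Σ αᵢΔT Lᵢ = 12.7×10⁻⁶×30×700 + 11.7×10⁻⁶×30×525 + 8.5×10⁻⁶×30×750 = 0.6422 mm.
Since the ends are fixed, an axial force P builds up, equal in every segment, with P · Σ Lᵢ/(AᵢEᵢ) = δ_free.
Σ Lᵢ/(AᵢEᵢ) = 700/(1675×198×10³) + 525/(850×26×10³) + 750/(280×117×10³) = 4.876×10⁻⁵ mm/N.
Hence P = δ_free / Σ(L/AE) = 0.6422/4.876×10⁻⁵ = 13.17 kN (compressive).
σ_{titanium alloy} = P / A = 13170 / 280 = 47.04 MPa.

σ ≈ 47 MPa (compressive)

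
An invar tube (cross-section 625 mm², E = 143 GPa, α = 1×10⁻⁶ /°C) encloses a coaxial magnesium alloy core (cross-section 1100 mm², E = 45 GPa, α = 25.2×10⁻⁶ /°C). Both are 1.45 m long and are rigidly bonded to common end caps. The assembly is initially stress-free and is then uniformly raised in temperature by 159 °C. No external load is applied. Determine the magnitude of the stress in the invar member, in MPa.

Both members must finish at the same length. With the larger α, the magnesium alloy tends to over-expand; the plates restrain it, putting the magnesium alloy in compression and the invar in tension. With no external load the two internal forces are equal and opposite, magnitude P.
Equating the net (thermal + elastic) strains gives |α₁ − α₂|·ΔT = P·[1/(A₁E₁) + 1/(A₂E₂)].
|α₁ − α₂|·ΔT = 24.2×10⁻⁶ × 159 = 0.003848.
1/(A₁E₁) + 1/(A₂E₂) = 1/(625×143×10³) + 1/(1100×45×10³) = 3.139×10⁻⁸ N⁻¹.
So P = 0.003848 / 3.139×10⁻⁸ = 122.6 kN.
σ_{invar} = P/A₁ = 122600/625 = 196.1 MPa, tensile.

σ ≈ 196 MPa (tensile)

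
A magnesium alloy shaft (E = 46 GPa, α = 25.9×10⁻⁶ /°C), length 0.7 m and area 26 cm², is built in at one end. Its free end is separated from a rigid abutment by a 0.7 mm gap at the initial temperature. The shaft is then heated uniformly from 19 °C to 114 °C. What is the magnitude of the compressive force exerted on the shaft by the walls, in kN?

P ≈ 175 kN

Free thermal elongation = αΔT L = 25.9×10⁻⁶ × 95 × 700 = 1.722 mm.
After closing the 0.7 mm clearance, 1.722 − 0.7 = 1.022 mm of expansion remains to be suppressed by the wall.
So σ = E(δ_free − g)/L = 46×10³ × 1.022/700 = 67.18 MPa.
Force on the wall = σA = 67.18 × 2600 mm² = 174.7 kN.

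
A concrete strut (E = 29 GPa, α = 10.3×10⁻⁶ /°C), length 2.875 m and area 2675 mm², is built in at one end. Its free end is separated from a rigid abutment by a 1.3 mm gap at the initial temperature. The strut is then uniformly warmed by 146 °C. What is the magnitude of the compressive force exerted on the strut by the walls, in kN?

P ≈ 81.6 kN

Free thermal elongation = αΔT L = 10.3×10⁻⁶ × 146 × 2875 = 4.323 mm.
The gap closes (δ_free > 1.3 mm) and the wall then resists a further 4.323 − 1.3 = 3.023 mm of expansion.
Compatibility: PL/(AE) = 3.023 mm, so σ = P/A = E × (3.023/2875) = 30.5 MPa.
Force on the wall = σA = 30.5 × 2675 mm² = 81.58 kN.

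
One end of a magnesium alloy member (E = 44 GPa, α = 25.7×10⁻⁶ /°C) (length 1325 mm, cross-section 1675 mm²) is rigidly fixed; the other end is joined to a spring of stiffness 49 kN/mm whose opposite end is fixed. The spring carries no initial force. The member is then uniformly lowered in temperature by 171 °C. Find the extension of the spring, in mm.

Free thermal contraction: δ_free = αΔT L = 25.7×10⁻⁶ × 171 × 1325 = 5.823 mm.
Let P be the tensile force in the spring. The member extends elastically by PL/(AE) and the spring stretches by P/k; together these equal δ_free.
So P = δ_free / [L/(AE) + 1/k] = 5.823 / [ 1325/(1675×44×10³) + 1/(49×10³) ].
P = 5.823 / 3.839×10⁻⁵ = 151700 N.
Spring extension = P/k = 151700/(49×10³) = 3.096 mm.

δ ≈ 3.1 mm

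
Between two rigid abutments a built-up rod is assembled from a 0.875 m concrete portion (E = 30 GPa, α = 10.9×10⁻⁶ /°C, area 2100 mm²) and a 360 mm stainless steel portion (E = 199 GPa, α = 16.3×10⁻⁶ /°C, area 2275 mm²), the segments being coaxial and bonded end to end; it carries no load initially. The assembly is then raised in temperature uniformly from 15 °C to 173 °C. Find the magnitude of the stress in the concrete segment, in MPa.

σ ≈ 78.9 MPa (compressive)

With the walls removed the bar would change length by δ_free = Σ αᵢΔT Lᵢ = 10.9×10⁻⁶×158×875 + 16.3×10⁻⁶×158×360 = 2.434 mm.
The rigid supports impose zero overall length change; the single axial force P common to all segments must satisfy P Σ Lᵢ/(AᵢEᵢ) = δ_free.
The series flexibility is Σ Lᵢ/(AᵢEᵢ) = 875/(2100×30×10³) + 360/(2275×199×10³) = 1.468×10⁻⁵ mm/N.
So P = 2.434 / 1.468×10⁻⁵ = 165.8 kN, compressive.
σ_{concrete} = P / A = 165800 / 2100 = 78.93 MPa.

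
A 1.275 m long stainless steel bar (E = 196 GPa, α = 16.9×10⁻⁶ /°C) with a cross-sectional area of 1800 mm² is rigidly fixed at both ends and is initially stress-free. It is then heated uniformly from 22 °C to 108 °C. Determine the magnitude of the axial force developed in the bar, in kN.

P ≈ 513 kN (compressive)

With zero net strain, σ = E·αΔT = 196 GPa × 16.9×10⁻⁶ × 86 = 284.9 MPa.
Axial force P = σA = 284.9 × 1800 = 512800 N = 512.8 kN, compressive.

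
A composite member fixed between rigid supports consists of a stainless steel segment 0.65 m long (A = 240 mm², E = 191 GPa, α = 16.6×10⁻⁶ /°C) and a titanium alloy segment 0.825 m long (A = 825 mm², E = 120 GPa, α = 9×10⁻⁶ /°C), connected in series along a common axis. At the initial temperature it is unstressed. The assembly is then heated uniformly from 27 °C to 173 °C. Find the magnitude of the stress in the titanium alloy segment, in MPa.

σ ≈ 143 MPa (compressive)

If the supports were absent, the total length change would be Σ αᵢΔT Lᵢ = 16.6×10⁻⁶×146×650 + 9×10⁻⁶×146×825 = 2.659 mm.
Since the ends are fixed, an axial force P builds up, equal in every segment, with P · Σ Lᵢ/(AᵢEᵢ) = δ_free.
The series flexibility is Σ Lᵢ/(AᵢEᵢ) = 650/(240×191×10³) + 825/(825×120×10³) = 2.251×10⁻⁵ mm/N.
P = 2.659 / 2.251×10⁻⁵ = 118100 N = 118.1 kN, compressive.
σ_{titanium alloy} = P / A = 118100 / 825 = 143.2 MPa.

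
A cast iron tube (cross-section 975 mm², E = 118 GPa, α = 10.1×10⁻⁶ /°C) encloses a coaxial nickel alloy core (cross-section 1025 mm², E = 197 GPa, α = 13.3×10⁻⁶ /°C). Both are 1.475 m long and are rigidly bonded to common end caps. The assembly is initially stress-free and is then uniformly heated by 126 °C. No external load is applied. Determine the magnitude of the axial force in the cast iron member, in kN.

P ≈ 29.6 kN (tensile in the cast iron)

Both members must finish at the same length. With the larger α, the nickel alloy tends to over-expand; the plates restrain it, putting the nickel alloy in compression and the cast iron in tension. With no external load the two internal forces are equal and opposite, magnitude P.
Compatibility of the two members (thermal + elastic change equal): (α₁ − α₂)ΔT = P·[1/(A₁E₁) + 1/(A₂E₂)].
|α₁ − α₂|·ΔT = 3.2×10⁻⁶ × 126 = 0.0004032.
1/(A₁E₁) + 1/(A₂E₂) = 1/(975×118×10³) + 1/(1025×197×10³) = 1.364×10⁻⁸ N⁻¹.
P = 0.0004032 / 1.364×10⁻⁸ = 29550 N = 29.55 kN.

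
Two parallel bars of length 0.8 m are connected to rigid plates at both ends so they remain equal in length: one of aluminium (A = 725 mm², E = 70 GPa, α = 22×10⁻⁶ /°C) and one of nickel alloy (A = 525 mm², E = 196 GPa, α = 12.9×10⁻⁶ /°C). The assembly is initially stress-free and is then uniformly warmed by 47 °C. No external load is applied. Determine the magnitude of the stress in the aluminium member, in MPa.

σ ≈ 20.1 MPa (compressive)

Both members must finish at the same length. With the larger α, the aluminium tends to over-expand; the plates restrain it, putting the aluminium in compression and the nickel alloy in tension. With no external load the two internal forces are equal and opposite, magnitude P.
Setting the final lengths equal and cancelling L: (α₁ − α₂)ΔT = P/(A₁E₁) + P/(A₂E₂).
|α₁ − α₂|·ΔT = 9.1×10⁻⁶ × 47 = 0.0004277.
1/(A₁E₁) + 1/(A₂E₂) = 1/(725×70×10³) + 1/(525×196×10³) = 2.942×10⁻⁸ N⁻¹.
So P = 0.0004277 / 2.942×10⁻⁸ = 14.54 kN.
σ_{aluminium} = P/A₁ = 14540/725 = 20.05 MPa, compressive.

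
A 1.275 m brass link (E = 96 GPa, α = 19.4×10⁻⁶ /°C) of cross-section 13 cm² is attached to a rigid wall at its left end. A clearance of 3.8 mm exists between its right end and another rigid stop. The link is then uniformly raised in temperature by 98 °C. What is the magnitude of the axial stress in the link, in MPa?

If the wall were absent the link would grow by αΔT L = 19.4×10⁻⁶ × 98 × 1275 = 2.424 mm.
This is smaller than the 3.8 mm clearance, so the link expands freely without reaching the stop — the stress is zero.

σ ≈ 0 MPa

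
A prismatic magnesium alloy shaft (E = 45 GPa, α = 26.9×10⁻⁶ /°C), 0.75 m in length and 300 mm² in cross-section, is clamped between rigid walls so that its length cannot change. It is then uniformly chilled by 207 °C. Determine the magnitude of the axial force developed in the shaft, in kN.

The ends cannot move, so σ = EαΔT = 45×10³ × 26.9×10⁻⁶ × 207 = 250.6 MPa.
Axial force P = σA = 250.6 × 300 = 75170 N = 75.17 kN, tensile.

P ≈ 75.2 kN (tensile)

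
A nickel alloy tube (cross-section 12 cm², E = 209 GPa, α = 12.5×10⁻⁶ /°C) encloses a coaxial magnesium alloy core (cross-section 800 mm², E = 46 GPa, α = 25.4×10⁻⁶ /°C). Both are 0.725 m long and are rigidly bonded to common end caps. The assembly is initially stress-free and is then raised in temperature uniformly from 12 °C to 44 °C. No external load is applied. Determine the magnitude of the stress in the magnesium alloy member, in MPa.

The magnesium alloy has the larger α, so on heating it would change length more than the nickel alloy if both were free. The rigid plates force a common final length, so the magnesium alloy is put into compression and the nickel alloy into tension, with equal and opposite forces P (no external load).
Compatibility of the two members (thermal + elastic change equal): (α₁ − α₂)ΔT = P·[1/(A₁E₁) + 1/(A₂E₂)].
|α₁ − α₂|·ΔT = 12.9×10⁻⁶ × 32 = 0.0004128.
1/(A₁E₁) + 1/(A₂E₂) = 1/(1200×209×10³) + 1/(800×46×10³) = 3.116×10⁻⁸ N⁻¹.
So P = 0.0004128 / 3.116×10⁻⁸ = 13.25 kN.
σ_{magnesium alloy} = P/A₂ = 13250/800 = 16.56 MPa, compressive.

σ ≈ 16.6 MPa (compressive)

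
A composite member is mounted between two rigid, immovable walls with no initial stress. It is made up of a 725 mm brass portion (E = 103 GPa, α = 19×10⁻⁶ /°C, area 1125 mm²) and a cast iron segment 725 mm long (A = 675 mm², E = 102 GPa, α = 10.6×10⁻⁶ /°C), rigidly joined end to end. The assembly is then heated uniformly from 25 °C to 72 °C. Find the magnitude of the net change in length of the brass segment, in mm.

With the walls removed the bar would change length by δ_free = Σ αᵢΔT Lᵢ = 19×10⁻⁶×47×725 + 10.6×10⁻⁶×47×725 = 1.009 mm.
The walls prevent any net length change, so an axial force P (same in every segment) develops. Compatibility: P · Σ Lᵢ/(AᵢEᵢ) = δ_free.
Σ Lᵢ/(AᵢEᵢ) = 725/(1125×103×10³) + 725/(675×102×10³) = 1.679×10⁻⁵ mm/N.
P = 1.009 / 1.679×10⁻⁵ = 60080 N = 60.08 kN, compressive.
For the brass segment, free thermal change = 19×10⁻⁶×47×725 = 0.6474 mm and elastic change from P = 60080×725/(1125×103×10³) = 0.3759 mm; these oppose, so the net change is 0.271 mm (segment lengthens).

|ΔL| ≈ 0.271 mm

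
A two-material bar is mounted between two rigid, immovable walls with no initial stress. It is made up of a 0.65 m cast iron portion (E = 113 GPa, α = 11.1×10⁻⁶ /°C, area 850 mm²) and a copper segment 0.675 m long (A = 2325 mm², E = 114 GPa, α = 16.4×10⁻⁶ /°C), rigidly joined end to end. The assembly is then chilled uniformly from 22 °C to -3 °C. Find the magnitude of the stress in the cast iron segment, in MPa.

Free thermal contraction of the whole bar: Σ αᵢΔT Lᵢ = 11.1×10⁻⁶×25×650 + 16.4×10⁻⁶×25×675 = 0.4571 mm.
Since the ends are fixed, an axial force P builds up, equal in every segment, with P · Σ Lᵢ/(AᵢEᵢ) = δ_free.
Σ Lᵢ/(AᵢEᵢ) = 650/(850×113×10³) + 675/(2325×114×10³) = 9.314×10⁻⁶ mm/N.
So P = 0.4571 / 9.314×10⁻⁶ = 49.08 kN, tensile.
σ_{cast iron} = P / A = 49080 / 850 = 57.74 MPa.

σ ≈ 57.7 MPa (tensile)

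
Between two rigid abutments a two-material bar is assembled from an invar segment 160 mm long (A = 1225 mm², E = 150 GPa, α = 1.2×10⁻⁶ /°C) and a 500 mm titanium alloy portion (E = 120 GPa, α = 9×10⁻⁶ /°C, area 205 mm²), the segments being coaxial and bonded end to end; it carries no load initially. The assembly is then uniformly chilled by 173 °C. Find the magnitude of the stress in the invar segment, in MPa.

Free thermal contraction of the whole bar: Σ αᵢΔT Lᵢ = 1.2×10⁻⁶×173×160 + 9×10⁻⁶×173×500 = 0.8117 mm.
The walls prevent any net length change, so an axial force P (same in every segment) develops. Compatibility: P · Σ Lᵢ/(AᵢEᵢ) = δ_free.
The series flexibility is Σ Lᵢ/(AᵢEᵢ) = 160/(1225×150×10³) + 500/(205×120×10³) = 2.12×10⁻⁵ mm/N.
So P = 0.8117 / 2.12×10⁻⁵ = 38.3 kN, tensile.
σ_{invar} = P / A = 38300 / 1225 = 31.26 MPa.

σ ≈ 31.3 MPa (tensile)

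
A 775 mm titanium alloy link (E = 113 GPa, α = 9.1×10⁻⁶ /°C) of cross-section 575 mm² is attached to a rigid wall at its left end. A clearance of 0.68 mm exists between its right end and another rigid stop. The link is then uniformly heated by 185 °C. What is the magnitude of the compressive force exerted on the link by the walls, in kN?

If the wall were absent the link would grow by αΔT L = 9.1×10⁻⁶ × 185 × 775 = 1.305 mm.
The gap closes (δ_free > 0.68 mm) and the wall then resists a further 1.305 − 0.68 = 0.6247 mm of expansion.
Compatibility: PL/(AE) = 0.6247 mm, so σ = P/A = E × (0.6247/775) = 91.09 MPa.
P = σA = 91.09 × 575 = 52.38 kN.

P ≈ 52.4 kN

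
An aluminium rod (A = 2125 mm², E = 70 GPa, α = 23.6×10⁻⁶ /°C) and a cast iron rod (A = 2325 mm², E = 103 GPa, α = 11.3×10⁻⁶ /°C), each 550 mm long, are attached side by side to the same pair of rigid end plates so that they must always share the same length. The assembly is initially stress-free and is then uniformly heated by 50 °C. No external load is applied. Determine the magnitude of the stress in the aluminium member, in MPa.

σ ≈ 26.6 MPa (compressive)

The aluminium has the larger α, so on heating it would change length more than the cast iron if both were free. The rigid plates force a common final length, so the aluminium is put into compression and the cast iron into tension, with equal and opposite forces P (no external load).
Setting the final lengths equal and cancelling L: (α₁ − α₂)ΔT = P/(A₁E₁) + P/(A₂E₂).
|α₁ − α₂|·ΔT = 12.3×10⁻⁶ × 50 = 0.000615.
1/(A₁E₁) + 1/(A₂E₂) = 1/(2125×70×10³) + 1/(2325×103×10³) = 1.09×10⁻⁸ N⁻¹.
So P = 0.000615 / 1.09×10⁻⁸ = 56.43 kN.
σ_{aluminium} = P/A₁ = 56430/2125 = 26.56 MPa, compressive.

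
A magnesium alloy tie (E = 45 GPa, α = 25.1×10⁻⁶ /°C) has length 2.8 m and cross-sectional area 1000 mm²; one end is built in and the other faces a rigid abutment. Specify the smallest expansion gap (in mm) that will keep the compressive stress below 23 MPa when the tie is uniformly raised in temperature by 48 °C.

With no wall the tie would lengthen by αΔT L = 25.1×10⁻⁶ × 48 × 2800 = 3.373 mm.
A stress of 23 MPa corresponds to the wall pushing the tie back by σL/E = 23×2800/(45×10³) = 1.431 mm.
The gap must absorb the remainder: g_min = 3.373 − 1.431 = 1.942 mm.

g ≈ 1.94 mm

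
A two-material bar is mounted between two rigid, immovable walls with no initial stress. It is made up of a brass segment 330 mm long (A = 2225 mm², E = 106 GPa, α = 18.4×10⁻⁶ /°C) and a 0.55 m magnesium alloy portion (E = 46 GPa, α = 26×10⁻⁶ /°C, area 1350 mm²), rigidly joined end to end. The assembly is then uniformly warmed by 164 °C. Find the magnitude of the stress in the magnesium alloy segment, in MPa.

σ ≈ 241 MPa (compressive)

With the walls removed the bar would change length by δ_free = Σ αᵢΔT Lᵢ = 18.4×10⁻⁶×164×330 + 26×10⁻⁶×164×550 = 3.341 mm.
The rigid supports impose zero overall length change; the single axial force P common to all segments must satisfy P Σ Lᵢ/(AᵢEᵢ) = δ_free.
Σ Lᵢ/(AᵢEᵢ) = 330/(2225×106×10³) + 550/(1350×46×10³) = 1.026×10⁻⁵ mm/N.
So P = 3.341 / 1.026×10⁻⁵ = 325.8 kN, compressive.
σ_{magnesium alloy} = P / A = 325800 / 1350 = 241.3 MPa.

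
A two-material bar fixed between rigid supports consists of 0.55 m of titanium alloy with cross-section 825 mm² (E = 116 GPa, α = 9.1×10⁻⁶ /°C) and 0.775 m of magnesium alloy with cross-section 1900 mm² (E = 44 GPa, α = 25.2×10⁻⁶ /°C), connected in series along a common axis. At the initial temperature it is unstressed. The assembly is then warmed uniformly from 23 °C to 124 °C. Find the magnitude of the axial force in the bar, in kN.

P ≈ 165 kN (compressive)

Free thermal expansion of the whole bar: Σ αᵢΔT Lᵢ = 9.1×10⁻⁶×101×550 + 25.2×10⁻⁶×101×775 = 2.478 mm.
The rigid supports impose zero overall length change; the single axial force P common to all segments must satisfy P Σ Lᵢ/(AᵢEᵢ) = δ_free.
Σ Lᵢ/(AᵢEᵢ) = 550/(825×116×10³) + 775/(1900×44×10³) = 1.502×10⁻⁵ mm/N.
So P = 2.478 / 1.502×10⁻⁵ = 165 kN, compressive.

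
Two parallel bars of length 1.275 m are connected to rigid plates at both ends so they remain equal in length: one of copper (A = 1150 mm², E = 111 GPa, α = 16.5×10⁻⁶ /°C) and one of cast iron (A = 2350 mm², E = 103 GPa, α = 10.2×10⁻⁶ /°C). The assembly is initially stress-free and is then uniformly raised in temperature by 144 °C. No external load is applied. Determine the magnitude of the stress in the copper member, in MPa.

σ ≈ 65.9 MPa (compressive)

Equilibrium of a rigid end plate with no external load gives equal and opposite internal forces ±P in the two members. Since α_{copper} > α_{cast iron}, heating drives the copper into compression and the cast iron into tension.
Equating the net (thermal + elastic) strains gives |α₁ − α₂|·ΔT = P·[1/(A₁E₁) + 1/(A₂E₂)].
|α₁ − α₂|·ΔT = 6.3×10⁻⁶ × 144 = 0.0009072.
1/(A₁E₁) + 1/(A₂E₂) = 1/(1150×111×10³) + 1/(2350×103×10³) = 1.197×10⁻⁸ N⁻¹.
So P = 0.0009072 / 1.197×10⁻⁸ = 75.82 kN.
σ_{copper} = P/A₁ = 75820/1150 = 65.93 MPa, compressive.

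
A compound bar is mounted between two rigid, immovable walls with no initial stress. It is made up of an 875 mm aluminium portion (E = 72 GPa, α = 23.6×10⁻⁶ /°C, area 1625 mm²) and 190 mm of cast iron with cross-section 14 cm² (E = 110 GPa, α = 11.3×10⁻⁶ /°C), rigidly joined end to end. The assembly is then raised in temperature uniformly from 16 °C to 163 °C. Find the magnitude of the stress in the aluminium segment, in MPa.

With the walls removed the bar would change length by δ_free = Σ αᵢΔT Lᵢ = 23.6×10⁻⁶×147×875 + 11.3×10⁻⁶×147×190 = 3.351 mm.
Since the ends are fixed, an axial force P builds up, equal in every segment, with P · Σ Lᵢ/(AᵢEᵢ) = δ_free.
Σ Lᵢ/(AᵢEᵢ) = 875/(1625×72×10³) + 190/(1400×110×10³) = 8.712×10⁻⁶ mm/N.
Hence P = δ_free / Σ(L/AE) = 3.351/8.712×10⁻⁶ = 384.6 kN (compressive).
σ_{aluminium} = P / A = 384600 / 1625 = 236.7 MPa.

σ ≈ 237 MPa (compressive)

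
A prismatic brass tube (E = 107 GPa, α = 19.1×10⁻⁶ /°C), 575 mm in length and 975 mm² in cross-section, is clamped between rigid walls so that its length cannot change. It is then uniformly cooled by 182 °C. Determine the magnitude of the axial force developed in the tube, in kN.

P ≈ 363 kN (tensile)

Full restraint means ε = 0, so the stress is σ = EαΔT = 107×10³ × 19.1×10⁻⁶ × 182 = 372 MPa.
P = AEαΔT = 975 × 107×10³ × 19.1×10⁻⁶ × 182 = 362.7 kN (tensile).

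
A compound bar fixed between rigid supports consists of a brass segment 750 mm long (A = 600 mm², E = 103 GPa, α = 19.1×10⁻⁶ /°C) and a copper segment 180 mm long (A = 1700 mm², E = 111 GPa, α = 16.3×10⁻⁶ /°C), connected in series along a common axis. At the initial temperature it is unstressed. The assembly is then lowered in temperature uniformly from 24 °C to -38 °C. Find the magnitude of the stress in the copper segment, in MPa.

σ ≈ 48.1 MPa (tensile)

With the walls removed the bar would change length by δ_free = Σ αᵢΔT Lᵢ = 19.1×10⁻⁶×62×750 + 16.3×10⁻⁶×62×180 = 1.07 mm.
Since the ends are fixed, an axial force P builds up, equal in every segment, with P · Σ Lᵢ/(AᵢEᵢ) = δ_free.
The series flexibility is Σ Lᵢ/(AᵢEᵢ) = 750/(600×103×10³) + 180/(1700×111×10³) = 1.309×10⁻⁵ mm/N.
Hence P = δ_free / Σ(L/AE) = 1.07/1.309×10⁻⁵ = 81.75 kN (tensile).
σ_{copper} = P / A = 81750 / 1700 = 48.09 MPa.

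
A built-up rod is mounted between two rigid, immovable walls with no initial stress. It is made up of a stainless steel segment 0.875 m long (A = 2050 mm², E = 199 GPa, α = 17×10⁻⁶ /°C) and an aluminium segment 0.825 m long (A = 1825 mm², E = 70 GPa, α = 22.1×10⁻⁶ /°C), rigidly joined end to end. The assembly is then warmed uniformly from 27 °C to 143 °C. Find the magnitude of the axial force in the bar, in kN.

P ≈ 446 kN (compressive)

With the walls removed the bar would change length by δ_free = Σ αᵢΔT Lᵢ = 17×10⁻⁶×116×875 + 22.1×10⁻⁶×116×825 = 3.84 mm.
The rigid supports impose zero overall length change; the single axial force P common to all segments must satisfy P Σ Lᵢ/(AᵢEᵢ) = δ_free.
The series flexibility is Σ Lᵢ/(AᵢEᵢ) = 875/(2050×199×10³) + 825/(1825×70×10³) = 8.603×10⁻⁶ mm/N.
So P = 3.84 / 8.603×10⁻⁶ = 446.4 kN, compressive.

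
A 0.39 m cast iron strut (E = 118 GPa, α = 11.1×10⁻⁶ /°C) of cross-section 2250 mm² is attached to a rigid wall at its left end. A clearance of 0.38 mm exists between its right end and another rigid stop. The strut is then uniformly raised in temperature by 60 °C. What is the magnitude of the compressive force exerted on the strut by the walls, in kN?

P ≈ 0 kN

If the wall were absent the strut would grow by αΔT L = 11.1×10⁻⁶ × 60 × 390 = 0.2597 mm.
This is smaller than the 0.38 mm clearance, so the strut expands freely without reaching the stop — the stress is zero.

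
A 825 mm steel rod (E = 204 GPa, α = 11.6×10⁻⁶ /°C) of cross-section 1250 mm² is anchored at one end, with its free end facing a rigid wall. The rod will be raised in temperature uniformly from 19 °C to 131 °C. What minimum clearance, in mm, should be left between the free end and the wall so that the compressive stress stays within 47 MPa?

g ≈ 0.882 mm

With no wall the rod would lengthen by αΔT L = 11.6×10⁻⁶ × 112 × 825 = 1.072 mm.
At the allowable stress the elastic shortening the wall may impose is σL/E = 47 × 825 / (204×10³) = 0.1901 mm.
The gap must absorb the remainder: g_min = 1.072 − 0.1901 = 0.8818 mm.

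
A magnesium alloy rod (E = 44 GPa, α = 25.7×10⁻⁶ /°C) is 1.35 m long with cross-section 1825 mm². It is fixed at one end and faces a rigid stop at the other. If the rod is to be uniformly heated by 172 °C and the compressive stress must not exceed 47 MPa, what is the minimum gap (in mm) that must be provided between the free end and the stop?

g ≈ 4.53 mm

Free expansion if unrestrained: δ_free = αΔT L = 25.7×10⁻⁶ × 172 × 1350 = 5.968 mm.
A stress of 47 MPa corresponds to the wall pushing the rod back by σL/E = 47×1350/(44×10³) = 1.442 mm.
The gap must absorb the remainder: g_min = 5.968 − 1.442 = 4.525 mm.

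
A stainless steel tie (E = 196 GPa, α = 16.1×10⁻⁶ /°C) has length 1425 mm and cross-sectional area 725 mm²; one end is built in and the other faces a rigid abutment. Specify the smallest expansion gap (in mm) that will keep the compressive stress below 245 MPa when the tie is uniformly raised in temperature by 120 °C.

With no wall the tie would lengthen by αΔT L = 16.1×10⁻⁶ × 120 × 1425 = 2.753 mm.
A stress of 245 MPa corresponds to the wall pushing the tie back by σL/E = 245×1425/(196×10³) = 1.781 mm.
The gap must absorb the remainder: g_min = 2.753 − 1.781 = 0.9719 mm.

g ≈ 0.972 mm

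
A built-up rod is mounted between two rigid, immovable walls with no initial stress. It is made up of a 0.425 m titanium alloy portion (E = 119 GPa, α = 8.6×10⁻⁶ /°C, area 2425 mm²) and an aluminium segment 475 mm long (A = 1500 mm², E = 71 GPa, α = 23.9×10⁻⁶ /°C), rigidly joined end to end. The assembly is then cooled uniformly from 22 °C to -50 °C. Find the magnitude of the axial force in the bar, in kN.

With the walls removed the bar would change length by δ_free = Σ αᵢΔT Lᵢ = 8.6×10⁻⁶×72×425 + 23.9×10⁻⁶×72×475 = 1.081 mm.
The rigid supports impose zero overall length change; the single axial force P common to all segments must satisfy P Σ Lᵢ/(AᵢEᵢ) = δ_free.
Σ Lᵢ/(AᵢEᵢ) = 425/(2425×119×10³) + 475/(1500×71×10³) = 5.933×10⁻⁶ mm/N.
So P = 1.081 / 5.933×10⁻⁶ = 182.1 kN, tensile.

P ≈ 182 kN (tensile)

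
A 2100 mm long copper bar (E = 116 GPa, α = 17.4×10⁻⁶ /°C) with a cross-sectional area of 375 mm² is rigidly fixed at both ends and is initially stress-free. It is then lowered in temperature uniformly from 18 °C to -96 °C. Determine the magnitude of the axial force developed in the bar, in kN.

With zero net strain, σ = E·αΔT = 116 GPa × 17.4×10⁻⁶ × 114 = 230.1 MPa.
P = AEαΔT = 375 × 116×10³ × 17.4×10⁻⁶ × 114 = 86.29 kN (tensile).

P ≈ 86.3 kN (tensile)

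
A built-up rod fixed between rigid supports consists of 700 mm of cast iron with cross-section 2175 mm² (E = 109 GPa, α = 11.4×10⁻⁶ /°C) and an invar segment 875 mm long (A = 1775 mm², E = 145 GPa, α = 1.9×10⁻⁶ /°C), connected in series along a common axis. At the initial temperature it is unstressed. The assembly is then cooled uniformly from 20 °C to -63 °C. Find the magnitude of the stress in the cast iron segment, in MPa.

If the supports were absent, the total length change would be Σ αᵢΔT Lᵢ = 11.4×10⁻⁶×83×700 + 1.9×10⁻⁶×83×875 = 0.8003 mm.
Since the ends are fixed, an axial force P builds up, equal in every segment, with P · Σ Lᵢ/(AᵢEᵢ) = δ_free.
The series flexibility is Σ Lᵢ/(AᵢEᵢ) = 700/(2175×109×10³) + 875/(1775×145×10³) = 6.352×10⁻⁶ mm/N.
Hence P = δ_free / Σ(L/AE) = 0.8003/6.352×10⁻⁶ = 126 kN (tensile).
σ_{cast iron} = P / A = 126000 / 2175 = 57.93 MPa.

σ ≈ 57.9 MPa (tensile)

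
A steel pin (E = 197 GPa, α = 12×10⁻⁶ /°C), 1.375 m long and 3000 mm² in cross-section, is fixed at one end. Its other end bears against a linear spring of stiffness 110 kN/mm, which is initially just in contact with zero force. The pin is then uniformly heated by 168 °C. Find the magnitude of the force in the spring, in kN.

Free thermal expansion: δ_free = αΔT L = 12×10⁻⁶ × 168 × 1375 = 2.772 mm.
Let P be the compressive force at the spring. The pin shortens elastically by PL/(AE) and the spring compresses by P/k; together these equal δ_free.
So P = δ_free / [L/(AE) + 1/k] = 2.772 / [ 1375/(3000×197×10³) + 1/(110×10³) ].
P = 2.772 / 1.142×10⁻⁵ = 242800 N.

P ≈ 243 kN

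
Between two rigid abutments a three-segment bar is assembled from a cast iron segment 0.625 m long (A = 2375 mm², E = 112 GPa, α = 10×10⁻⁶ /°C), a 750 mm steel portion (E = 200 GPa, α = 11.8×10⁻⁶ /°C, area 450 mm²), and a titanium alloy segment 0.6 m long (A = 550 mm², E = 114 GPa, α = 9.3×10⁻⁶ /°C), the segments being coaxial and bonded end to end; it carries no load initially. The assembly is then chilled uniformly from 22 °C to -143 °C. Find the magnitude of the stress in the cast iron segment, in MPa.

σ ≈ 70.9 MPa (tensile)

Free thermal contraction of the whole bar: Σ αᵢΔT Lᵢ = 10×10⁻⁶×165×625 + 11.8×10⁻⁶×165×750 + 9.3×10⁻⁶×165×600 = 3.412 mm.
Since the ends are fixed, an axial force P builds up, equal in every segment, with P · Σ Lᵢ/(AᵢEᵢ) = δ_free.
Σ Lᵢ/(AᵢEᵢ) = 625/(2375×112×10³) + 750/(450×200×10³) + 600/(550×114×10³) = 2.025×10⁻⁵ mm/N.
Hence P = δ_free / Σ(L/AE) = 3.412/2.025×10⁻⁵ = 168.5 kN (tensile).
σ_{cast iron} = P / A = 168500 / 2375 = 70.94 MPa.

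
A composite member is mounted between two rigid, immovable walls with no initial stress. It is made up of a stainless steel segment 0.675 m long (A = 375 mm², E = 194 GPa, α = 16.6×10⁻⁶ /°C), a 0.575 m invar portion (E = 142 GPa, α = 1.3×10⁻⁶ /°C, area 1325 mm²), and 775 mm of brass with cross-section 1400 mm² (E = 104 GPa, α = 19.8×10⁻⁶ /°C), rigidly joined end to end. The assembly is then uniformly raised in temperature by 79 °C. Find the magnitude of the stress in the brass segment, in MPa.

σ ≈ 87.2 MPa (compressive)

If the supports were absent, the total length change would be Σ αᵢΔT Lᵢ = 16.6×10⁻⁶×79×675 + 1.3×10⁻⁶×79×575 + 19.8×10⁻⁶×79×775 = 2.157 mm.
The rigid supports impose zero overall length change; the single axial force P common to all segments must satisfy P Σ Lᵢ/(AᵢEᵢ) = δ_free.
The series flexibility is Σ Lᵢ/(AᵢEᵢ) = 675/(375×194×10³) + 575/(1325×142×10³) + 775/(1400×104×10³) = 1.766×10⁻⁵ mm/N.
So P = 2.157 / 1.766×10⁻⁵ = 122.1 kN, compressive.
σ_{brass} = P / A = 122100 / 1400 = 87.24 MPa.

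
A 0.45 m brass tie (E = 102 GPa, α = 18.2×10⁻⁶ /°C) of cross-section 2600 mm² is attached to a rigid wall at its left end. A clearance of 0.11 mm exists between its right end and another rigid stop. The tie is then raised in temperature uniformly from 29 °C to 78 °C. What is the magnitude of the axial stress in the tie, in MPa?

σ ≈ 66 MPa (compressive)

If the wall were absent the tie would grow by αΔT L = 18.2×10⁻⁶ × 49 × 450 = 0.4013 mm.
After closing the 0.11 mm clearance, 0.4013 − 0.11 = 0.2913 mm of expansion remains to be suppressed by the wall.
Compatibility: PL/(AE) = 0.2913 mm, so σ = P/A = E × (0.2913/450) = 66.03 MPa.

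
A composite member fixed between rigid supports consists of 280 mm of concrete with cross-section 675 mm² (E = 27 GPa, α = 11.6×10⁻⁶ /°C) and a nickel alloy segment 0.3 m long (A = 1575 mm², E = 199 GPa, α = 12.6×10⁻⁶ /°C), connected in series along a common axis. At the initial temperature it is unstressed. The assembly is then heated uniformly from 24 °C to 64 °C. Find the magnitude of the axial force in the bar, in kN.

P ≈ 17.2 kN (compressive)

Free thermal expansion of the whole bar: Σ αᵢΔT Lᵢ = 11.6×10⁻⁶×40×280 + 12.6×10⁻⁶×40×300 = 0.2811 mm.
Since the ends are fixed, an axial force P builds up, equal in every segment, with P · Σ Lᵢ/(AᵢEᵢ) = δ_free.
Σ Lᵢ/(AᵢEᵢ) = 280/(675×27×10³) + 300/(1575×199×10³) = 1.632×10⁻⁵ mm/N.
So P = 0.2811 / 1.632×10⁻⁵ = 17.22 kN, compressive.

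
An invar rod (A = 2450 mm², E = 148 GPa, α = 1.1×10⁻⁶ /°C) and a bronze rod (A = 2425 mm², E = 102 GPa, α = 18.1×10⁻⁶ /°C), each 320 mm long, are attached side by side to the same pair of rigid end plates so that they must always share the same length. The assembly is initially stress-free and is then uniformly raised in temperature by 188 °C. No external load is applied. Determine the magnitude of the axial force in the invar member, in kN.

Equilibrium of a rigid end plate with no external load gives equal and opposite internal forces ±P in the two members. Since α_{bronze} > α_{invar}, heating drives the bronze into compression and the invar into tension.
Compatibility of the two members (thermal + elastic change equal): (α₁ − α₂)ΔT = P·[1/(A₁E₁) + 1/(A₂E₂)].
|α₁ − α₂|·ΔT = 17×10⁻⁶ × 188 = 0.003196.
1/(A₁E₁) + 1/(A₂E₂) = 1/(2450×148×10³) + 1/(2425×102×10³) = 6.801×10⁻⁹ N⁻¹.
P = 0.003196 / 6.801×10⁻⁹ = 470000 N = 470 kN.

P ≈ 470 kN (tensile in the invar)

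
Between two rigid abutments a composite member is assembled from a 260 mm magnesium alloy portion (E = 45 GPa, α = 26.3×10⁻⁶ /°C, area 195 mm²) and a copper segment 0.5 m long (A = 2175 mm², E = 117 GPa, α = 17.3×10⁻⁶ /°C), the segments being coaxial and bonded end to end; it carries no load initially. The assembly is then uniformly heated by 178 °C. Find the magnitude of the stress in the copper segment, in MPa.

σ ≈ 40.1 MPa (compressive)

If the supports were absent, the total length change would be Σ αᵢΔT Lᵢ = 26.3×10⁻⁶×178×260 + 17.3×10⁻⁶×178×500 = 2.757 mm.
The rigid supports impose zero overall length change; the single axial force P common to all segments must satisfy P Σ Lᵢ/(AᵢEᵢ) = δ_free.
Σ Lᵢ/(AᵢEᵢ) = 260/(195×45×10³) + 500/(2175×117×10³) = 3.159×10⁻⁵ mm/N.
Hence P = δ_free / Σ(L/AE) = 2.757/3.159×10⁻⁵ = 87.26 kN (compressive).
σ_{copper} = P / A = 87260 / 2175 = 40.12 MPa.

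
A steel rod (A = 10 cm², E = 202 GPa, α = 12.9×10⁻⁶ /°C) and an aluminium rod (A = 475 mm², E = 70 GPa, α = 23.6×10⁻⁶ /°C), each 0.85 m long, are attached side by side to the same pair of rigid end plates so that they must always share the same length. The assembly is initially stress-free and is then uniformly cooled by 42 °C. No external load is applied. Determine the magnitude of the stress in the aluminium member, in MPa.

σ ≈ 27 MPa (tensile)

Equilibrium of a rigid end plate with no external load gives equal and opposite internal forces ±P in the two members. Since α_{aluminium} > α_{steel}, cooling drives the aluminium into tension and the steel into compression.
Setting the final lengths equal and cancelling L: (α₁ − α₂)ΔT = P/(A₁E₁) + P/(A₂E₂).
|α₁ − α₂|·ΔT = 10.7×10⁻⁶ × 42 = 0.0004494.
1/(A₁E₁) + 1/(A₂E₂) = 1/(1000×202×10³) + 1/(475×70×10³) = 3.503×10⁻⁸ N⁻¹.
So P = 0.0004494 / 3.503×10⁻⁸ = 12.83 kN.
σ_{aluminium} = P/A₂ = 12830/475 = 27.01 MPa, tensile.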